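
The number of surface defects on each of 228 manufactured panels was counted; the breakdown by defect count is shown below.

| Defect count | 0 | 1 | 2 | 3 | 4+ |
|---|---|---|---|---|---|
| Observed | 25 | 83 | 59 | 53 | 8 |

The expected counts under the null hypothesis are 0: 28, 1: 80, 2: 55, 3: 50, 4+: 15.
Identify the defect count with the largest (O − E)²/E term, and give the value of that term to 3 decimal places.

4+, 3.267

cat         O        E   (O−E)²/E
0          25       28     0.3214
1          83       80     0.1125
2          59       55     0.2909
3          53       50     0.1800
4+          8       15     3.2667
The largest term is for 4+: 3.267.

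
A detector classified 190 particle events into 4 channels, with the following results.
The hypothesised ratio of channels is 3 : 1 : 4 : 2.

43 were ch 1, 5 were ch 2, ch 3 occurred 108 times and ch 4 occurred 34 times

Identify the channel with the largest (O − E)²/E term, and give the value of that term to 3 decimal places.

Ratio total = 10. Expected counts: 190×3/10 = 57, 190×1/10 = 19, 190×4/10 = 76, 190×2/10 = 38.
ch 1: (43 − 57)²/57 = 196/57 = 3.4386
ch 2: (5 − 19)²/19 = 196/19 = 10.3158
ch 3: (108 − 76)²/76 = 1024/76 = 13.4737
ch 4: (34 − 38)²/38 = 16/38 = 0.4211
The largest term is for ch 3: 13.474.

ch 3, 13.474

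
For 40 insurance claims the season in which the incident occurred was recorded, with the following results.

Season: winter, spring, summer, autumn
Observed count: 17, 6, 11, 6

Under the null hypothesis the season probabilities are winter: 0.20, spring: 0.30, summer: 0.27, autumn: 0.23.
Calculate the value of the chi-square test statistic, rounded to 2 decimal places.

14.24

Expected counts E_i = n·p_i: 40×0.20 = 8, 40×0.30 = 12, 40×0.27 = 10.8, 40×0.23 = 9.2.
cat         O        E   (O−E)²/E
winter     17        8     10.125
spring      6       12      3.000
summer     11     10.8      0.004
autumn      6      9.2      1.113
Sum = 14.24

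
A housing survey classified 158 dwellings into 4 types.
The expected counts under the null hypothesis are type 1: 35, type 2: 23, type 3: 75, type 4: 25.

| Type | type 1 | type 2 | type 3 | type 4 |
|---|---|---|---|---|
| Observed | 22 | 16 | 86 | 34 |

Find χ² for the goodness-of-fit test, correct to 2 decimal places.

11.81

cat         O        E   (O−E)²/E
type 1     22       35      4.829
type 2     16       23      2.130
type 3     86       75      1.613
type 4     34       25      3.240
Sum = 11.81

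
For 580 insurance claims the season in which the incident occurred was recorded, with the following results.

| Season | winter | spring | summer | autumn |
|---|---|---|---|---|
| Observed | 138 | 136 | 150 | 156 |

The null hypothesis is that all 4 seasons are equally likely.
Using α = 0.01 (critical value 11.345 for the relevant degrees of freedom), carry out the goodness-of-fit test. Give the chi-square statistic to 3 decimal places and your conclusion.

Under H₀ each category has probability 1/4, so each expected count is 580/4 = 145.
winter: (138 − 145)²/145 = 49/145 = 0.3379
spring: (136 − 145)²/145 = 81/145 = 0.5586
summer: (150 − 145)²/145 = 25/145 = 0.1724
autumn: (156 − 145)²/145 = 121/145 = 0.8345
Sum = 1.903
df = 3. Since 1.903 < 11.345, we do not reject H₀.

1.903; do not reject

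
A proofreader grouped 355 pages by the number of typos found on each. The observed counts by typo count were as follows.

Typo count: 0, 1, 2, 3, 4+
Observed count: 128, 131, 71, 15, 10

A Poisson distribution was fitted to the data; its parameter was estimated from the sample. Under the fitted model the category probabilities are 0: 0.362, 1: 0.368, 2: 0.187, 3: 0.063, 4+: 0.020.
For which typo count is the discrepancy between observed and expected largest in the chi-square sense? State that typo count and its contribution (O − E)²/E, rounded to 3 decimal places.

Expected counts E_i = n·p_i: 355×0.362 = 128.51, 355×0.368 = 130.64, 355×0.187 = 66.385, 355×0.063 = 22.365, 355×0.020 = 7.1.
χ² = (128−128.51)²/128.51 + (131−130.64)²/130.64 + (71−66.385)²/66.385 + (15−22.365)²/22.365 + (10−7.1)²/7.1
   = 0.0020 + 0.0010 + 0.3208 + 2.4254 + 1.1845
The largest term is for 3: 2.425.

3, 2.425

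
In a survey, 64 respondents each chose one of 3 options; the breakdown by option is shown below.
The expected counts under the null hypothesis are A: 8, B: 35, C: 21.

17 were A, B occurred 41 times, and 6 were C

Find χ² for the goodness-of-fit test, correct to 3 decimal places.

A: (17 − 8)²/8 = 81/8 = 10.1250
B: (41 − 35)²/35 = 36/35 = 1.0286
C: (6 − 21)²/21 = 225/21 = 10.7143
Sum = 21.868

21.868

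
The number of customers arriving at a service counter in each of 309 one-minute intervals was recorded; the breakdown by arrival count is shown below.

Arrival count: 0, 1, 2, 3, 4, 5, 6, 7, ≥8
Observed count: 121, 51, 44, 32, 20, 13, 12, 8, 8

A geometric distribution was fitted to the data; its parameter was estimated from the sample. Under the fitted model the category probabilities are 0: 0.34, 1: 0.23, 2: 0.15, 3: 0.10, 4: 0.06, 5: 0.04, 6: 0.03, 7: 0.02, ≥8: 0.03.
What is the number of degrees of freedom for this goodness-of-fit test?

7

There are k = 9 categories and 1 parameter estimated from the data, so df = 9 − 1 − 1 = 7.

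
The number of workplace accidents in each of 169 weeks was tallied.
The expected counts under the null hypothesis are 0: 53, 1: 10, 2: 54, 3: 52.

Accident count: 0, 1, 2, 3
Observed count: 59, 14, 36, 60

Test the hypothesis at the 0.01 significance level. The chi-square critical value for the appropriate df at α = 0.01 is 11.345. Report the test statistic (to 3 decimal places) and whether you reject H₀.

cat         O        E   (O−E)²/E
0          59       53     0.6792
1          14       10     1.6000
2          36       54     6.0000
3          60       52     1.2308
Sum = 9.510
df = 3. Since 9.510 < 11.345, we do not reject H₀.

9.510; do not reject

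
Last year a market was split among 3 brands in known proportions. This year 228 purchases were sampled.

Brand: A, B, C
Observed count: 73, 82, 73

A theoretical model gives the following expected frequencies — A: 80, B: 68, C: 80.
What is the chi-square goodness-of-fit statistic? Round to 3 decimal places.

cat         O        E   (O−E)²/E
A          73       80     0.6125
B          82       68     2.8824
C          73       80     0.6125
Sum = 4.107

4.107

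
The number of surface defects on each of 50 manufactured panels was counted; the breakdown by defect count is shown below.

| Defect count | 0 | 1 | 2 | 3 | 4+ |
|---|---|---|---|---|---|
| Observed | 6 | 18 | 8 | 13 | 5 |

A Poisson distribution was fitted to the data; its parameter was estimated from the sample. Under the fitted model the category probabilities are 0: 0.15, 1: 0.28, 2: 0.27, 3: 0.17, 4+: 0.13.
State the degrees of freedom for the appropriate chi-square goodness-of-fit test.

There are k = 5 categories and 1 parameter estimated from the data, so df = 5 − 1 − 1 = 3.

3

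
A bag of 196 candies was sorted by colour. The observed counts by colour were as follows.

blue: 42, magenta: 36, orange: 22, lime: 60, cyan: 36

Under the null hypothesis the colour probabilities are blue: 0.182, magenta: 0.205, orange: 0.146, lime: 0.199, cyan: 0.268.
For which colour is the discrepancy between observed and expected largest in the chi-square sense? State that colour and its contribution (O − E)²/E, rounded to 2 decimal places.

lime, 11.30

Expected counts E_i = n·p_i: 196×0.182 = 35.672, 196×0.205 = 40.18, 196×0.146 = 28.616, 196×0.199 = 39.004, 196×0.268 = 52.528.
χ² = (42−35.672)²/35.672 + (36−40.18)²/40.18 + (22−28.616)²/28.616 + (60−39.004)²/39.004 + (36−52.528)²/52.528
   = 1.123 + 0.435 + 1.530 + 11.302 + 5.201
The largest term is for lime: 11.30.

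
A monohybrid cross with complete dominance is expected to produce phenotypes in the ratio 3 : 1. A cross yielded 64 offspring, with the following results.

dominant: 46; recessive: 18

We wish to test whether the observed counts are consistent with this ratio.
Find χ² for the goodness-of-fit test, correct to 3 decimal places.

0.333

Ratio total = 4. Expected counts: 64×3/4 = 48, 64×1/4 = 16.
cat            O        E   (O−E)²/E
dominant      46       48     0.0833
recessive     18       16     0.2500
Sum = 0.333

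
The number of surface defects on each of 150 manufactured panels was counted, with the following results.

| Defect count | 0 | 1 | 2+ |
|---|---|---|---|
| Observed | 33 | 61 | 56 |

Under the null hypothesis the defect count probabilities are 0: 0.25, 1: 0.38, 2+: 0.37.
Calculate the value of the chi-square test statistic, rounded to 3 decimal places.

Expected counts E_i = n·p_i: 150×0.25 = 37.5, 150×0.38 = 57, 150×0.37 = 55.5.
cat         O        E   (O−E)²/E
0          33     37.5     0.5400
1          61       57     0.2807
2+         56     55.5     0.0045
Sum = 0.825

0.825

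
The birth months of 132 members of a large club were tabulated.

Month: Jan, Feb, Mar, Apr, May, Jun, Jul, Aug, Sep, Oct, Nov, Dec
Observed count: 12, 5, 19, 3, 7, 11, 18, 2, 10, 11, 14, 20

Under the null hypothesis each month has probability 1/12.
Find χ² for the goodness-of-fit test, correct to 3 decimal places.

36.545

Under H₀ each category has probability 1/12, so each expected count is 132/12 = 11.
cat         O        E   (O−E)²/E
Jan        12       11     0.0909
Feb         5       11     3.2727
Mar        19       11     5.8182
Apr         3       11     5.8182
May         7       11     1.4545
Jun        11       11     0.0000
Jul        18       11     4.4545
Aug         2       11     7.3636
Sep        10       11     0.0909
Oct        11       11     0.0000
Nov        14       11     0.8182
Dec        20       11     7.3636
Sum = 36.545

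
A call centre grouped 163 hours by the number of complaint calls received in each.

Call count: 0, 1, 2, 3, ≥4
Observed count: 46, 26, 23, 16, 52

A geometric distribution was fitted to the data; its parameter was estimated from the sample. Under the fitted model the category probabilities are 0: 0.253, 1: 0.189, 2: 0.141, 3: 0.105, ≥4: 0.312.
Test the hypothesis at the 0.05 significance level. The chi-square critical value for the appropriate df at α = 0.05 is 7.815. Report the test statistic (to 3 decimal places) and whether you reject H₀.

Expected counts E_i = n·p_i: 163×0.253 = 41.239, 163×0.189 = 30.807, 163×0.141 = 22.983, 163×0.105 = 17.115, 163×0.312 = 50.856.
χ² = (46−41.239)²/41.239 + (26−30.807)²/30.807 + (23−22.983)²/22.983 + (16−17.115)²/17.115 + (52−50.856)²/50.856
   = 0.5497 + 0.7501 + 0.0000 + 0.0726 + 0.0257
Sum = 1.398
df = 3. Since 1.398 < 7.815, we do not reject H₀.

1.398; do not reject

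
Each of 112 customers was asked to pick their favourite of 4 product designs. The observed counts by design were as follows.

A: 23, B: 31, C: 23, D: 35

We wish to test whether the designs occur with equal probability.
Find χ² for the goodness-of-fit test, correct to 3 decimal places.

3.857

Under H₀ each category has probability 1/4, so each expected count is 112/4 = 28.
A: (23 − 28)²/28 = 25/28 = 0.8929
B: (31 − 28)²/28 = 9/28 = 0.3214
C: (23 − 28)²/28 = 25/28 = 0.8929
D: (35 − 28)²/28 = 49/28 = 1.7500
Sum = 3.857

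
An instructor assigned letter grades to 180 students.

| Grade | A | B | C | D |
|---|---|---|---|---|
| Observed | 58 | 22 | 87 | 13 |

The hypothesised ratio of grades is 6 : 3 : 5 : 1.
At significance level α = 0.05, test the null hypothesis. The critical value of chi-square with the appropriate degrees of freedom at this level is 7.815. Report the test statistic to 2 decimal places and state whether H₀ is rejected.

Ratio total = 15. Expected counts: 180×6/15 = 72, 180×3/15 = 36, 180×5/15 = 60, 180×1/15 = 12.
A: (58 − 72)²/72 = 196/72 = 2.722
B: (22 − 36)²/36 = 196/36 = 5.444
C: (87 − 60)²/60 = 729/60 = 12.150
D: (13 − 12)²/12 = 1/12 = 0.083
Sum = 20.40
df = 3. Since 20.40 > 7.815, we reject H₀.

20.40; reject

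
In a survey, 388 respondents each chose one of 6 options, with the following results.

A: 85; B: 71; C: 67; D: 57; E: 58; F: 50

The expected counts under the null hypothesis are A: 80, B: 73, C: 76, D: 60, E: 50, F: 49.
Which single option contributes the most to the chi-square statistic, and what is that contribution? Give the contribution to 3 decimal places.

A: (85 − 80)²/80 = 25/80 = 0.3125
B: (71 − 73)²/73 = 4/73 = 0.0548
C: (67 − 76)²/76 = 81/76 = 1.0658
D: (57 − 60)²/60 = 9/60 = 0.1500
E: (58 − 50)²/50 = 64/50 = 1.2800
F: (50 − 49)²/49 = 1/49 = 0.0204
The largest term is for E: 1.280.

E, 1.280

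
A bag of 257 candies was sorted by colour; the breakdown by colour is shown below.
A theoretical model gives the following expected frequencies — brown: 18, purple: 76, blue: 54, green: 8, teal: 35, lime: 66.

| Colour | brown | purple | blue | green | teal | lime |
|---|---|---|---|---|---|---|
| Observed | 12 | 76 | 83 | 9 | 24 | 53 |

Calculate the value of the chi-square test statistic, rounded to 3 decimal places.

23.717

cat         O        E   (O−E)²/E
brown      12       18     2.0000
purple     76       76     0.0000
blue       83       54    15.5741
green       9        8     0.1250
teal       24       35     3.4571
lime       53       66     2.5606
Sum = 23.717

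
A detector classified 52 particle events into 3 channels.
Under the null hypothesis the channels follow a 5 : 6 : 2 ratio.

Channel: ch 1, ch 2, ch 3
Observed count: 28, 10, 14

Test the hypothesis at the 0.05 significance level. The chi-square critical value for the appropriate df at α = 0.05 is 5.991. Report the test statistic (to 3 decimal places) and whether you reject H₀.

15.867; reject

Ratio total = 13. Expected counts: 52×5/13 = 20, 52×6/13 = 24, 52×2/13 = 8.
cat         O        E   (O−E)²/E
ch 1       28       20     3.2000
ch 2       10       24     8.1667
ch 3       14        8     4.5000
Sum = 15.867
df = 2. Since 15.867 > 5.991, we reject H₀.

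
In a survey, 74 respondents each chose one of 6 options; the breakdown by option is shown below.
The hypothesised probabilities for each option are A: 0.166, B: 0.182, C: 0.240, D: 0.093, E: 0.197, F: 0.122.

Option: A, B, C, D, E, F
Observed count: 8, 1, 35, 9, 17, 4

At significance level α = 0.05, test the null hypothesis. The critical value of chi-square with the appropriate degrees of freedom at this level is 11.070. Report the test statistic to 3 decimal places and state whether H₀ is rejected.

Expected counts E_i = n·p_i: 74×0.166 = 12.284, 74×0.182 = 13.468, 74×0.240 = 17.76, 74×0.093 = 6.882, 74×0.197 = 14.578, 74×0.122 = 9.028.
A: (8 − 12.284)²/12.284 = 18.352656/12.284 = 1.4940
B: (1 − 13.468)²/13.468 = 155.451024/13.468 = 11.5423
C: (35 − 17.76)²/17.76 = 297.2176/17.76 = 16.7352
D: (9 − 6.882)²/6.882 = 4.485924/6.882 = 0.6518
E: (17 − 14.578)²/14.578 = 5.866084/14.578 = 0.4024
F: (4 − 9.028)²/9.028 = 25.280784/9.028 = 2.8003
Sum = 33.626
df = 5. Since 33.626 > 11.070, we reject H₀.

33.626; reject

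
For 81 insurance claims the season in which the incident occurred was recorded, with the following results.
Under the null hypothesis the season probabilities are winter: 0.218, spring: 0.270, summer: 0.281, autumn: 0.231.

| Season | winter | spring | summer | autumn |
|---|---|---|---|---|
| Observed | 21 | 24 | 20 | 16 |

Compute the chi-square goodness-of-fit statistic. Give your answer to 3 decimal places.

1.568

Expected counts E_i = n·p_i: 81×0.218 = 17.658, 81×0.270 = 21.87, 81×0.281 = 22.761, 81×0.231 = 18.711.
χ² = (21−17.658)²/17.658 + (24−21.87)²/21.87 + (20−22.761)²/22.761 + (16−18.711)²/18.711
   = 0.6325 + 0.2074 + 0.3349 + 0.3928
Sum = 1.568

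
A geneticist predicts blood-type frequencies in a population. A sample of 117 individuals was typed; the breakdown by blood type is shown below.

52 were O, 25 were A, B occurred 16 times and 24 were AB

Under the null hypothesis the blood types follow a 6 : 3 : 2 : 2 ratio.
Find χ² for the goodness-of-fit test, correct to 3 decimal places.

Ratio total = 13. Expected counts: 117×6/13 = 54, 117×3/13 = 27, 117×2/13 = 18, 117×2/13 = 18.
O: (52 − 54)²/54 = 4/54 = 0.0741
A: (25 − 27)²/27 = 4/27 = 0.1481
B: (16 − 18)²/18 = 4/18 = 0.2222
AB: (24 − 18)²/18 = 36/18 = 2.0000
Sum = 2.444

2.444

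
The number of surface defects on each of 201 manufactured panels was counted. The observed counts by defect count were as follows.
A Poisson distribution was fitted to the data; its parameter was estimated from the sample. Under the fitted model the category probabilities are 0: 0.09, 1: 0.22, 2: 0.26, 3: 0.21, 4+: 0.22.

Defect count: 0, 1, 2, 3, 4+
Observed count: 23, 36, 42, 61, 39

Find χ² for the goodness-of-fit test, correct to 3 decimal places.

13.856

Expected counts E_i = n·p_i: 201×0.09 = 18.09, 201×0.22 = 44.22, 201×0.26 = 52.26, 201×0.21 = 42.21, 201×0.22 = 44.22.
χ² = (23−18.09)²/18.09 + (36−44.22)²/44.22 + (42−52.26)²/52.26 + (61−42.21)²/42.21 + (39−44.22)²/44.22
   = 1.3327 + 1.5280 + 2.0143 + 8.3645 + 0.6162
Sum = 13.856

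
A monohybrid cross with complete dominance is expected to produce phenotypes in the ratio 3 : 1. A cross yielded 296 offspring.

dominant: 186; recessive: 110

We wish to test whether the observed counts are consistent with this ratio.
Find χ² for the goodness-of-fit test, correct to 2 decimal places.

23.35

Ratio total = 4. Expected counts: 296×3/4 = 222, 296×1/4 = 74.
cat            O        E   (O−E)²/E
dominant     186      222      5.838
recessive    110       74     17.514
Sum = 23.35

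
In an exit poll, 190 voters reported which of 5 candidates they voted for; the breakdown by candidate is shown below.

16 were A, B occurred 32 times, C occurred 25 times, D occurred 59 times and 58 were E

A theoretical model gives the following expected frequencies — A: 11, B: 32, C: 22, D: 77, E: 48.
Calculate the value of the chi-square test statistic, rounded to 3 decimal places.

8.973

cat         O        E   (O−E)²/E
A          16       11     2.2727
B          32       32     0.0000
C          25       22     0.4091
D          59       77     4.2078
E          58       48     2.0833
Sum = 8.973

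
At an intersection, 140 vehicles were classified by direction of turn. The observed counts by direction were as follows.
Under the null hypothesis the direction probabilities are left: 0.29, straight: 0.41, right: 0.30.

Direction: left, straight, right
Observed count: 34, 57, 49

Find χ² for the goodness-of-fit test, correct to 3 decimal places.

Expected counts E_i = n·p_i: 140×0.29 = 40.6, 140×0.41 = 57.4, 140×0.30 = 42.
χ² = (34−40.6)²/40.6 + (57−57.4)²/57.4 + (49−42)²/42
   = 1.0729 + 0.0028 + 1.1667
Sum = 2.242

2.242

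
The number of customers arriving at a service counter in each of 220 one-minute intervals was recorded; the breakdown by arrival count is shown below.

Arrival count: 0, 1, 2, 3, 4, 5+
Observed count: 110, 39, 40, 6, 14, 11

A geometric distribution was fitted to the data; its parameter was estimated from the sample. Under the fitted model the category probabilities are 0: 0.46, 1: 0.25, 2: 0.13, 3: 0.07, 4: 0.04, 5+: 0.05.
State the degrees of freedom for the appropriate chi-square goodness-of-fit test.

There are k = 6 categories and 1 parameter estimated from the data, so df = 6 − 1 − 1 = 4.

4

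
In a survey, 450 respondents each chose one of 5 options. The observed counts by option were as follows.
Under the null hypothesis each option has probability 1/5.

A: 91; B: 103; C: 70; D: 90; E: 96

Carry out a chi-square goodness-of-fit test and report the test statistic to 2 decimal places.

6.73

Under H₀ each category has probability 1/5, so each expected count is 450/5 = 90.
χ² = (91−90)²/90 + (103−90)²/90 + (70−90)²/90 + (90−90)²/90 + (96−90)²/90
   = 0.011 + 1.878 + 4.444 + 0.000 + 0.400
Sum = 6.73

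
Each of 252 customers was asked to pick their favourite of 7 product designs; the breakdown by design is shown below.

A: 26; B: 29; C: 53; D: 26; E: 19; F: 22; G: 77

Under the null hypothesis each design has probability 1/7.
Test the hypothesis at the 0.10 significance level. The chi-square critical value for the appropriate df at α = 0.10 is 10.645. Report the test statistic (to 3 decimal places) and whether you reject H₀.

Expected count for each of the 7 categories: 252/7 = 36.
χ² = (26−36)²/36 + (29−36)²/36 + (53−36)²/36 + (26−36)²/36 + (19−36)²/36 + (22−36)²/36 + (77−36)²/36
   = 2.7778 + 1.3611 + 8.0278 + 2.7778 + 8.0278 + 5.4444 + 46.6944
Sum = 75.111
df = 6. Since 75.111 > 10.645, we reject H₀.

75.111; reject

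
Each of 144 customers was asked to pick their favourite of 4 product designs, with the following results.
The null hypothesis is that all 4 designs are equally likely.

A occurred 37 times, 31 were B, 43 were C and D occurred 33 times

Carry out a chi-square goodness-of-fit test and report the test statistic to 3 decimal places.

Expected count for each of the 4 categories: 144/4 = 36.
A: (37 − 36)²/36 = 1/36 = 0.0278
B: (31 − 36)²/36 = 25/36 = 0.6944
C: (43 − 36)²/36 = 49/36 = 1.3611
D: (33 − 36)²/36 = 9/36 = 0.2500
Sum = 2.333

2.333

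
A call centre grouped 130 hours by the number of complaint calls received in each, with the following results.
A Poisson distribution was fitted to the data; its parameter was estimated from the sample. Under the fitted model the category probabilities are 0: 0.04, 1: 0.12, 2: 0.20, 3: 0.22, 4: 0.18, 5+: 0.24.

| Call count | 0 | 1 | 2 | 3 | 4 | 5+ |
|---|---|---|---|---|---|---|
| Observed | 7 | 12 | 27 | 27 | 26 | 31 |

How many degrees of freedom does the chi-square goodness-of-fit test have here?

There are k = 6 categories and 1 parameter estimated from the data, so df = 6 − 1 − 1 = 4.

4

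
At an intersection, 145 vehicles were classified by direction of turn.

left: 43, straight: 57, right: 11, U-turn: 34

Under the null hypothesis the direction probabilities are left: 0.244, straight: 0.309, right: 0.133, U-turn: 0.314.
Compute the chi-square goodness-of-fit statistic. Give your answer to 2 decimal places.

11.44

Expected counts E_i = n·p_i: 145×0.244 = 35.38, 145×0.309 = 44.805, 145×0.133 = 19.285, 145×0.314 = 45.53.
χ² = (43−35.38)²/35.38 + (57−44.805)²/44.805 + (11−19.285)²/19.285 + (34−45.53)²/45.53
   = 1.641 + 3.319 + 3.559 + 2.920
Sum = 11.44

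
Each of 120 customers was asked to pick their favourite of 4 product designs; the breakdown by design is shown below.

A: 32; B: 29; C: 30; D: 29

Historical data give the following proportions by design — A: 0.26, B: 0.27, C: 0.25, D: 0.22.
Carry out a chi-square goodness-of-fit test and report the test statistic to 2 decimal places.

Expected counts E_i = n·p_i: 120×0.26 = 31.2, 120×0.27 = 32.4, 120×0.25 = 30, 120×0.22 = 26.4.
cat         O        E   (O−E)²/E
A          32     31.2      0.021
B          29     32.4      0.357
C          30       30      0.000
D          29     26.4      0.256
Sum = 0.63

0.63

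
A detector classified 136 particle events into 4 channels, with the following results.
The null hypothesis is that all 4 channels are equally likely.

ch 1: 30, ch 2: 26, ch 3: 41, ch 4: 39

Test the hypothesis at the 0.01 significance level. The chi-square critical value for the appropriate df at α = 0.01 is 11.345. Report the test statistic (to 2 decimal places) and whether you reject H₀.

Under H₀ each category has probability 1/4, so each expected count is 136/4 = 34.
χ² = (30−34)²/34 + (26−34)²/34 + (41−34)²/34 + (39−34)²/34
   = 0.471 + 1.882 + 1.441 + 0.735
Sum = 4.53
df = 3. Since 4.53 < 11.345, we do not reject H₀.

4.53; do not reject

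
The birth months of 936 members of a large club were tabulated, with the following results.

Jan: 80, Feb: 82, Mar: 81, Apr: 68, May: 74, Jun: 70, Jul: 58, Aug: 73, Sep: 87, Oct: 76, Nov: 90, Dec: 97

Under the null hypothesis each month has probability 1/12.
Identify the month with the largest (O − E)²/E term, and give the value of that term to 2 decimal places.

Under H₀ each category has probability 1/12, so each expected count is 936/12 = 78.
cat         O        E   (O−E)²/E
Jan        80       78      0.051
Feb        82       78      0.205
Mar        81       78      0.115
Apr        68       78      1.282
May        74       78      0.205
Jun        70       78      0.821
Jul        58       78      5.128
Aug        73       78      0.321
Sep        87       78      1.038
Oct        76       78      0.051
Nov        90       78      1.846
Dec        97       78      4.628
The largest term is for Jul: 5.13.

Jul, 5.13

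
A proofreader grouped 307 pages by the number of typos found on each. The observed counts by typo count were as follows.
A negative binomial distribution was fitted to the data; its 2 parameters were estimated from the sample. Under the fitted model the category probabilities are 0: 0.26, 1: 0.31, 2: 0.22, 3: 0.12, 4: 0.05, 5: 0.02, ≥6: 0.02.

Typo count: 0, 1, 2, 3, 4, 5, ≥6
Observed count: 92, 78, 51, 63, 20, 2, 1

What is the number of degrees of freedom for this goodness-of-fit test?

There are k = 7 categories and 2 parameters estimated from the data, so df = 7 − 1 − 2 = 4.

4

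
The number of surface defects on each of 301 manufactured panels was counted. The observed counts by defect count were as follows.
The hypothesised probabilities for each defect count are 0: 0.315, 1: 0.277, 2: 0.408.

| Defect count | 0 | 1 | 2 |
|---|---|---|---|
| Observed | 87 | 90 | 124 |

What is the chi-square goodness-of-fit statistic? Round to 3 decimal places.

Expected counts E_i = n·p_i: 301×0.315 = 94.815, 301×0.277 = 83.377, 301×0.408 = 122.808.
0: (87 − 94.815)²/94.815 = 61.074225/94.815 = 0.6441
1: (90 − 83.377)²/83.377 = 43.864129/83.377 = 0.5261
2: (124 − 122.808)²/122.808 = 1.420864/122.808 = 0.0116
Sum = 1.182

1.182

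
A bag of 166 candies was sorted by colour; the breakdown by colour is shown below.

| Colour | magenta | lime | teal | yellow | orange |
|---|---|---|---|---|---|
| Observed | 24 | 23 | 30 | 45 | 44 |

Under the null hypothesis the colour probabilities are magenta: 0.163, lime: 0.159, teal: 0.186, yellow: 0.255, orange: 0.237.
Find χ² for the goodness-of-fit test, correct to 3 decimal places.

1.527

Expected counts E_i = n·p_i: 166×0.163 = 27.058, 166×0.159 = 26.394, 166×0.186 = 30.876, 166×0.255 = 42.33, 166×0.237 = 39.342.
χ² = (24−27.058)²/27.058 + (23−26.394)²/26.394 + (30−30.876)²/30.876 + (45−42.33)²/42.33 + (44−39.342)²/39.342
   = 0.3456 + 0.4364 + 0.0249 + 0.1684 + 0.5515
Sum = 1.527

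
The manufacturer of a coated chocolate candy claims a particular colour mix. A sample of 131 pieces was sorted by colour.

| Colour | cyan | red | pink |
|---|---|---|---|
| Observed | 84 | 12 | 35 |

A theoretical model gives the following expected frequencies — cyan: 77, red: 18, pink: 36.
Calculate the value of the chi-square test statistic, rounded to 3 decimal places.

2.664

cat         O        E   (O−E)²/E
cyan       84       77     0.6364
red        12       18     2.0000
pink       35       36     0.0278
Sum = 2.664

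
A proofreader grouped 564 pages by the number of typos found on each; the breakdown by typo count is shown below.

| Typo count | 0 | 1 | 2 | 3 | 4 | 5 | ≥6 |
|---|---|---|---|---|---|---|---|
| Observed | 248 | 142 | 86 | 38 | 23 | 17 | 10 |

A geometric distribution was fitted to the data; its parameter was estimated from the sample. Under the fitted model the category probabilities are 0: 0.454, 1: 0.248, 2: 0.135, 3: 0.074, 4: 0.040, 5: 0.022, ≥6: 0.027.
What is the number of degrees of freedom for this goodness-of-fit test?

There are k = 7 categories and 1 parameter estimated from the data, so df = 7 − 1 − 1 = 5.

5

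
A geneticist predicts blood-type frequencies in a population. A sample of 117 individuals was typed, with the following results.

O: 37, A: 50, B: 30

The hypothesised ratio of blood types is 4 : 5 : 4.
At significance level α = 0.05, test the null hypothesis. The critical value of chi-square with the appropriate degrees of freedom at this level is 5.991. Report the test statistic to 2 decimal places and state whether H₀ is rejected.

Ratio total = 13. Expected counts: 117×4/13 = 36, 117×5/13 = 45, 117×4/13 = 36.
O: (37 − 36)²/36 = 1/36 = 0.028
A: (50 − 45)²/45 = 25/45 = 0.556
B: (30 − 36)²/36 = 36/36 = 1.000
Sum = 1.58
df = 2. Since 1.58 < 5.991, we do not reject H₀.

1.58; do not reject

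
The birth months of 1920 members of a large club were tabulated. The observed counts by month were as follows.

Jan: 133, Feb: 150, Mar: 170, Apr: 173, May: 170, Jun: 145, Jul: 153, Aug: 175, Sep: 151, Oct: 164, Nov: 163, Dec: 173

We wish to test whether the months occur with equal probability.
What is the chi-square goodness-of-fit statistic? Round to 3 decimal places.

12.325

Under H₀ each category has probability 1/12, so each expected count is 1920/12 = 160.
χ² = (133−160)²/160 + (150−160)²/160 + (170−160)²/160 + (173−160)²/160 + (170−160)²/160 + (145−160)²/160 + (153−160)²/160 + (175−160)²/160 + (151−160)²/160 + (164−160)²/160 + (163−160)²/160 + (173−160)²/160
   = 4.5563 + 0.6250 + 0.6250 + 1.0563 + 0.6250 + 1.4063 + 0.3063 + 1.4063 + 0.5063 + 0.1000 + 0.0563 + 1.0563
Sum = 12.325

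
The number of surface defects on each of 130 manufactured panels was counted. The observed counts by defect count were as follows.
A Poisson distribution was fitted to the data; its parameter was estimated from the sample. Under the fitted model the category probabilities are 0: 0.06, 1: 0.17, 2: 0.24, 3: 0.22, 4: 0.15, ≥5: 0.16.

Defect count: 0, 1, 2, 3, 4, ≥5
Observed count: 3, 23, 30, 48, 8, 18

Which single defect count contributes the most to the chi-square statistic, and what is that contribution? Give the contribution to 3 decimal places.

Expected counts E_i = n·p_i: 130×0.06 = 7.8, 130×0.17 = 22.1, 130×0.24 = 31.2, 130×0.22 = 28.6, 130×0.15 = 19.5, 130×0.16 = 20.8.
χ² = (3−7.8)²/7.8 + (23−22.1)²/22.1 + (30−31.2)²/31.2 + (48−28.6)²/28.6 + (8−19.5)²/19.5 + (18−20.8)²/20.8
   = 2.9538 + 0.0367 + 0.0462 + 13.1594 + 6.7821 + 0.3769
The largest term is for 3: 13.159.

3, 13.159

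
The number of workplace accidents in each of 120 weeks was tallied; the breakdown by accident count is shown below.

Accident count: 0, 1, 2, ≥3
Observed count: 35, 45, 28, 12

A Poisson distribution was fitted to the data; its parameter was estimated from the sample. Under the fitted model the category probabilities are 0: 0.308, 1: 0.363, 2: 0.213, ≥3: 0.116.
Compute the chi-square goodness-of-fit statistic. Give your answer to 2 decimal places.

Expected counts E_i = n·p_i: 120×0.308 = 36.96, 120×0.363 = 43.56, 120×0.213 = 25.56, 120×0.116 = 13.92.
0: (35 − 36.96)²/36.96 = 3.8416/36.96 = 0.104
1: (45 − 43.56)²/43.56 = 2.0736/43.56 = 0.048
2: (28 − 25.56)²/25.56 = 5.9536/25.56 = 0.233
≥3: (12 − 13.92)²/13.92 = 3.6864/13.92 = 0.265
Sum = 0.65

0.65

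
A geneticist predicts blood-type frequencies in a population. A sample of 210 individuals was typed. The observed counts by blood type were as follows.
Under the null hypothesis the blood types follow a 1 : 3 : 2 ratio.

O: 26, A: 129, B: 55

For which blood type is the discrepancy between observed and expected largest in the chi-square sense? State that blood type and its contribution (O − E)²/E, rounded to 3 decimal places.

Ratio total = 6. Expected counts: 210×1/6 = 35, 210×3/6 = 105, 210×2/6 = 70.
O: (26 − 35)²/35 = 81/35 = 2.3143
A: (129 − 105)²/105 = 576/105 = 5.4857
B: (55 − 70)²/70 = 225/70 = 3.2143
The largest term is for A: 5.486.

A, 5.486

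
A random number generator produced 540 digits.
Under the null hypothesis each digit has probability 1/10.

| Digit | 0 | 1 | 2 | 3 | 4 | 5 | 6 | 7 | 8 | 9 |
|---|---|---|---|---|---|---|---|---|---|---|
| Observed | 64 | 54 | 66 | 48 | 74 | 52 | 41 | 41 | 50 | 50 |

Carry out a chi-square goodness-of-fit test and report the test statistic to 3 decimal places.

Expected count for each of the 10 categories: 540/10 = 54.
0: (64 − 54)²/54 = 100/54 = 1.8519
1: (54 − 54)²/54 = 0/54 = 0.0000
2: (66 − 54)²/54 = 144/54 = 2.6667
3: (48 − 54)²/54 = 36/54 = 0.6667
4: (74 − 54)²/54 = 400/54 = 7.4074
5: (52 − 54)²/54 = 4/54 = 0.0741
6: (41 − 54)²/54 = 169/54 = 3.1296
7: (41 − 54)²/54 = 169/54 = 3.1296
8: (50 − 54)²/54 = 16/54 = 0.2963
9: (50 − 54)²/54 = 16/54 = 0.2963
Sum = 19.519

19.519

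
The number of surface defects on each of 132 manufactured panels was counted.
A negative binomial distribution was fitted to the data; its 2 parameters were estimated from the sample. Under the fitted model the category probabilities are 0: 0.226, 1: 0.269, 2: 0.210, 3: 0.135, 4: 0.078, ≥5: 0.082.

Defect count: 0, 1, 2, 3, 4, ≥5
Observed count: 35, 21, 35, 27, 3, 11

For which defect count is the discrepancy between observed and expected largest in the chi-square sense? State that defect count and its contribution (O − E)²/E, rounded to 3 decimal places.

1, 5.928

Expected counts E_i = n·p_i: 132×0.226 = 29.832, 132×0.269 = 35.508, 132×0.210 = 27.72, 132×0.135 = 17.82, 132×0.078 = 10.296, 132×0.082 = 10.824.
χ² = (35−29.832)²/29.832 + (21−35.508)²/35.508 + (35−27.72)²/27.72 + (27−17.82)²/17.82 + (3−10.296)²/10.296 + (11−10.824)²/10.824
   = 0.8953 + 5.9277 + 1.9119 + 4.7291 + 5.1701 + 0.0029
The largest term is for 1: 5.928.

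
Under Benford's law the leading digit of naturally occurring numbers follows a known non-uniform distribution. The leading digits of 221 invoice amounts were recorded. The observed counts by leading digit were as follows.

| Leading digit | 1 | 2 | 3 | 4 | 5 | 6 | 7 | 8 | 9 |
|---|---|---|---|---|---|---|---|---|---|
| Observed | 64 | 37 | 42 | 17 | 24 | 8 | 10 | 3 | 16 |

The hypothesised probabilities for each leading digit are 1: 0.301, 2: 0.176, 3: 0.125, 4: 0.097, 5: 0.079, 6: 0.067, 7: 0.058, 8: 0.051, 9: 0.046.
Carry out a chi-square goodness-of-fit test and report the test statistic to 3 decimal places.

Expected counts E_i = n·p_i: 221×0.301 = 66.521, 221×0.176 = 38.896, 221×0.125 = 27.625, 221×0.097 = 21.437, 221×0.079 = 17.459, 221×0.067 = 14.807, 221×0.058 = 12.818, 221×0.051 = 11.271, 221×0.046 = 10.166.
cat         O        E   (O−E)²/E
1          64   66.521     0.0955
2          37   38.896     0.0924
3          42   27.625     7.4802
4          17   21.437     0.9184
5          24   17.459     2.4506
6           8   14.807     3.1293
7          10   12.818     0.6195
8           3   11.271     6.0695
9          16   10.166     3.3480
Sum = 24.203

24.203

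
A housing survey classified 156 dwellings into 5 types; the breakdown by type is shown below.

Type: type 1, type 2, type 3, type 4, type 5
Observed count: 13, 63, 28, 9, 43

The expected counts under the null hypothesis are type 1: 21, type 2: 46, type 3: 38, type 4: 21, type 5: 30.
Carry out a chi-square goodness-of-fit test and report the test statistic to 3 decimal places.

24.452

χ² = (13−21)²/21 + (63−46)²/46 + (28−38)²/38 + (9−21)²/21 + (43−30)²/30
   = 3.0476 + 6.2826 + 2.6316 + 6.8571 + 5.6333
Sum = 24.452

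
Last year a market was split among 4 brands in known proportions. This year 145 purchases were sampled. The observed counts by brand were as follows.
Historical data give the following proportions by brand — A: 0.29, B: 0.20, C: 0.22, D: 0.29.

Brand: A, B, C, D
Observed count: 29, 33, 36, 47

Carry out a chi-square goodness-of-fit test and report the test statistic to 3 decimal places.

5.711

Expected counts E_i = n·p_i: 145×0.29 = 42.05, 145×0.20 = 29, 145×0.22 = 31.9, 145×0.29 = 42.05.
cat         O        E   (O−E)²/E
A          29    42.05     4.0500
B          33       29     0.5517
C          36     31.9     0.5270
D          47    42.05     0.5827
Sum = 5.711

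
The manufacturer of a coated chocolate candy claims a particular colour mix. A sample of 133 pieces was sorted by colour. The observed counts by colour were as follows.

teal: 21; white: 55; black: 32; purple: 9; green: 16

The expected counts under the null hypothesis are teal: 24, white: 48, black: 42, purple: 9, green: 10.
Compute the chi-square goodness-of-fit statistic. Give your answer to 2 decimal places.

χ² = (21−24)²/24 + (55−48)²/48 + (32−42)²/42 + (9−9)²/9 + (16−10)²/10
   = 0.375 + 1.021 + 2.381 + 0.000 + 3.600
Sum = 7.38

7.38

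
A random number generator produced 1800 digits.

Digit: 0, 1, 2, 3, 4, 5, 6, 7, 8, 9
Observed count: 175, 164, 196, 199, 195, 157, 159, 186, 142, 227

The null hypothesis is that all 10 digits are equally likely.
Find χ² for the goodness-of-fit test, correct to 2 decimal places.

32.12

Expected count for each of the 10 categories: 1800/10 = 180.
cat         O        E   (O−E)²/E
0         175      180      0.139
1         164      180      1.422
2         196      180      1.422
3         199      180      2.006
4         195      180      1.250
5         157      180      2.939
6         159      180      2.450
7         186      180      0.200
8         142      180      8.022
9         227      180     12.272
Sum = 32.12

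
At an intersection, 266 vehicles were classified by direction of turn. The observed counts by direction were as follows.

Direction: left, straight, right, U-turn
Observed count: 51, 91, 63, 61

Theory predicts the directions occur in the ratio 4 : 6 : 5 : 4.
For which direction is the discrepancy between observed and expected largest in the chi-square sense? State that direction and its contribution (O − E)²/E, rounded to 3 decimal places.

right, 0.700

Ratio total = 19. Expected counts: 266×4/19 = 56, 266×6/19 = 84, 266×5/19 = 70, 266×4/19 = 56.
left: (51 − 56)²/56 = 25/56 = 0.4464
straight: (91 − 84)²/84 = 49/84 = 0.5833
right: (63 − 70)²/70 = 49/70 = 0.7000
U-turn: (61 − 56)²/56 = 25/56 = 0.4464
The largest term is for right: 0.700.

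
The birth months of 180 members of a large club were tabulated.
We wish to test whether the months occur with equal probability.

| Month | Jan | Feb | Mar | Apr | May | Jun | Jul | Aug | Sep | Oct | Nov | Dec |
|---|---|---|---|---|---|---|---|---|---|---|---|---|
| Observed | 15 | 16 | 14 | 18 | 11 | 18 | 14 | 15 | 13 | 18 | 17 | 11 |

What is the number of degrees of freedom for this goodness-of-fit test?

There are k = 12 categories and no parameters were estimated from the data, so df = 12 − 1 = 11.

11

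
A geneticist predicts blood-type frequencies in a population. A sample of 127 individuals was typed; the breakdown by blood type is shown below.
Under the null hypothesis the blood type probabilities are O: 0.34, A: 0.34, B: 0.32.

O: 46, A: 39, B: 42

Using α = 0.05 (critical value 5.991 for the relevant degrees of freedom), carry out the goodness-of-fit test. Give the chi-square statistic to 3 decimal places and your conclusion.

0.634; do not reject

Expected counts E_i = n·p_i: 127×0.34 = 43.18, 127×0.34 = 43.18, 127×0.32 = 40.64.
cat         O        E   (O−E)²/E
O          46    43.18     0.1842
A          39    43.18     0.4046
B          42    40.64     0.0455
Sum = 0.634
df = 2. Since 0.634 < 5.991, we do not reject H₀.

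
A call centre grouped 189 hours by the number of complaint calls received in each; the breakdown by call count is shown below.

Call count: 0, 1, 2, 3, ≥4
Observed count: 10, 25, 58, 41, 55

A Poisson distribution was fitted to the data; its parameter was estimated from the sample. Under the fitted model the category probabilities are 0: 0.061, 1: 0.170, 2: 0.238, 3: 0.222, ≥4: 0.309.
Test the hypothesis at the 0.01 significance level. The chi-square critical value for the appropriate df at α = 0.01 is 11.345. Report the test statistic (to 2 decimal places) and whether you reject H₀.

5.77; do not reject

Expected counts E_i = n·p_i: 189×0.061 = 11.529, 189×0.170 = 32.13, 189×0.238 = 44.982, 189×0.222 = 41.958, 189×0.309 = 58.401.
cat         O        E   (O−E)²/E
0          10   11.529      0.203
1          25    32.13      1.582
2          58   44.982      3.767
3          41   41.958      0.022
≥4         55   58.401      0.198
Sum = 5.77
df = 3. Since 5.77 < 11.345, we do not reject H₀.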